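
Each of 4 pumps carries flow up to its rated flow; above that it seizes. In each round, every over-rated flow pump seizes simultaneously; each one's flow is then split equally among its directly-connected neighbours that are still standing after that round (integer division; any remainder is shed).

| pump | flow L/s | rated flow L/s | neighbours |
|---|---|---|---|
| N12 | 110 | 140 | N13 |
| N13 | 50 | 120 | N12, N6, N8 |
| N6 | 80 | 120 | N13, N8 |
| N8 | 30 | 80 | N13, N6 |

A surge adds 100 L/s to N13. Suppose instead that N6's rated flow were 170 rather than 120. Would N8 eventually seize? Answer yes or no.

no

With N6's rated flow at 170:
Round 1 — N13 at 150 > 120. N13 seizes.
  N13 sheds 150 L/s to N12, N6, N8: 50 each.
    N12: 110+50 = 160 > 140
    N6: 80+50 = 130 ≤ 170
    N8: 30+50 = 80 ≤ 80
Round 2 — N12 seizes.
  N12 sheds 160 L/s: no online neighbours, lost.
No further seizures.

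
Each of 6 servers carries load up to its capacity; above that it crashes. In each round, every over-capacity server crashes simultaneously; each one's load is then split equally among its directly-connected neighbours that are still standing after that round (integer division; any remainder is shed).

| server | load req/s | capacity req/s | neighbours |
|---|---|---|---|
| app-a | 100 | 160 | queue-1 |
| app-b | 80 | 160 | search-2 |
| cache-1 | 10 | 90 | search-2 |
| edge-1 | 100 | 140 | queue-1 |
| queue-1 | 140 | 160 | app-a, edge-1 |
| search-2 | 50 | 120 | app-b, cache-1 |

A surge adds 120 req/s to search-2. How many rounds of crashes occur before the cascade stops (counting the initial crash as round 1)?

2

Round 1 — search-2 at 170 > 120. search-2 crashes.
  search-2 sheds 170 req/s to app-b, cache-1: 85 each.
    app-b: 80+85 = 165 > 160
    cache-1: 10+85 = 95 > 90
Round 2 — app-b, cache-1 crash.
  app-b sheds 165 req/s: no online neighbours, lost.
  cache-1 sheds 95 req/s: no online neighbours, lost.
No further crashes.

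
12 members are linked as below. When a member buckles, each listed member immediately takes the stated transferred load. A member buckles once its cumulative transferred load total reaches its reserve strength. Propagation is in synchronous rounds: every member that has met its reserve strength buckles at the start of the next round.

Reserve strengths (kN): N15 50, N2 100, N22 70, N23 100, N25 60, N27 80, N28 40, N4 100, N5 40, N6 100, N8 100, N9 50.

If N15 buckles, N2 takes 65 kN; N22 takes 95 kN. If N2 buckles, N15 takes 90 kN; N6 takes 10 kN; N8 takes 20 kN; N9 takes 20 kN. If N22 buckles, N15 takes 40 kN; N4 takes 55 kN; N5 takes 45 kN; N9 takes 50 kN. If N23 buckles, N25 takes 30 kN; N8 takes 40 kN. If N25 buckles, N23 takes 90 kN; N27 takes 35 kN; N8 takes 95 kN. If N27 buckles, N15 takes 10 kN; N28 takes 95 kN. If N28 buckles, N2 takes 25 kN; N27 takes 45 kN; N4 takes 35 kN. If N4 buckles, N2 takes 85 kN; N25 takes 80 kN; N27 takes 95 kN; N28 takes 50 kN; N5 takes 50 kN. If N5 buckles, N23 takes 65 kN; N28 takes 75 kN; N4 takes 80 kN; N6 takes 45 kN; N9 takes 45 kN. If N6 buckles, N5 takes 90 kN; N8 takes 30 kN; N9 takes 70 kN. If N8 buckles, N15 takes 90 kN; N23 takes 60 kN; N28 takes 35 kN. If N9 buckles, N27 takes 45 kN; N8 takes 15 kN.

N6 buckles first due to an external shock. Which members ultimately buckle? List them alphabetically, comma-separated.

Round 1 — N6 buckles (initial).
  N5: +90 → 90 ≥ 40
  N8: +30 → 30 < 100
  N9: +70 → 70 ≥ 50
Round 2 — N5, N9 buckle.
  N23: +65 → 65 < 100
  N27: +45 → 45 < 80
  N28: +75 → 75 ≥ 40
  N4: +80 → 80 < 100
  N8: +15 → 45 < 100
Round 3 — N28 buckles.
  N2: +25 → 25 < 100
  N27: +45 → 90 ≥ 80
  N4: +35 → 115 ≥ 100
Round 4 — N27, N4 buckle.
  N15: +10 → 10 < 50
  N2: +85 → 110 ≥ 100
  N25: +80 → 80 ≥ 60
Round 5 — N2, N25 buckle.
  N15: +90 → 100 ≥ 50
  N23: +90 → 155 ≥ 100
  N8: +20+95 → 160 ≥ 100
Round 6 — N15, N23, N8 buckle.
  N22: +95 → 95 ≥ 70
Round 7 — N22 buckles.
No further bucklings.

N15, N2, N22, N23, N25, N27, N28, N4, N5, N6, N8, N9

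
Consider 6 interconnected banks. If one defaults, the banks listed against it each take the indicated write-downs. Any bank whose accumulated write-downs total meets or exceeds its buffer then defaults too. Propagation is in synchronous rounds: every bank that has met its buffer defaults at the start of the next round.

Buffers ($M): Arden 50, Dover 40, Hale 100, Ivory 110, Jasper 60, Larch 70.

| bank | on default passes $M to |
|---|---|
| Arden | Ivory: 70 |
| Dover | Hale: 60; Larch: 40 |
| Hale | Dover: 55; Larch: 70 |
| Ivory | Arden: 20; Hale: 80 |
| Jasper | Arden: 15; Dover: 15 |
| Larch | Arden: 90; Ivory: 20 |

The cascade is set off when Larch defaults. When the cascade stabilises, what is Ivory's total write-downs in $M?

90

Round 1 — Larch defaults (initial).
  Arden: +90 → 90 ≥ 50
  Ivory: +20 → 20 < 110
Round 2 — Arden defaults.
  Ivory: +70 → 90 < 110
No further defaults.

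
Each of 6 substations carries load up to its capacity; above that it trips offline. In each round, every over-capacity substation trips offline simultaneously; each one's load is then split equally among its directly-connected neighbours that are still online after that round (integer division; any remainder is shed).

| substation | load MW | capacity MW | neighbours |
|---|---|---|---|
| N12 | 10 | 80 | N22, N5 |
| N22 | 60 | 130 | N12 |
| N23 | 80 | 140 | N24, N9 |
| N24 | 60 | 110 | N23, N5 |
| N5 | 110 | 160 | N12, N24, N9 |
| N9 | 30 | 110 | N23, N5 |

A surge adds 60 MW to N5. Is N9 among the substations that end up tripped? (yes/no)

Round 1 — N5 at 170 > 160. N5 trips offline.
  N5 sheds 170 MW to N12, N24, N9: 56 each (2 lost).
    N12: 10+56 = 66 ≤ 80
    N24: 60+56 = 116 > 110
    N9: 30+56 = 86 ≤ 110
Round 2 — N24 trips offline.
  N24 sheds 116 MW to N23: 116 each.
    N23: 80+116 = 196 > 140
Round 3 — N23 trips offline.
  N23 sheds 196 MW to N9: 196 each.
    N9: 86+196 = 282 > 110
Round 4 — N9 trips offline.
  N9 sheds 282 MW: no online neighbours, lost.
No further trips.

yes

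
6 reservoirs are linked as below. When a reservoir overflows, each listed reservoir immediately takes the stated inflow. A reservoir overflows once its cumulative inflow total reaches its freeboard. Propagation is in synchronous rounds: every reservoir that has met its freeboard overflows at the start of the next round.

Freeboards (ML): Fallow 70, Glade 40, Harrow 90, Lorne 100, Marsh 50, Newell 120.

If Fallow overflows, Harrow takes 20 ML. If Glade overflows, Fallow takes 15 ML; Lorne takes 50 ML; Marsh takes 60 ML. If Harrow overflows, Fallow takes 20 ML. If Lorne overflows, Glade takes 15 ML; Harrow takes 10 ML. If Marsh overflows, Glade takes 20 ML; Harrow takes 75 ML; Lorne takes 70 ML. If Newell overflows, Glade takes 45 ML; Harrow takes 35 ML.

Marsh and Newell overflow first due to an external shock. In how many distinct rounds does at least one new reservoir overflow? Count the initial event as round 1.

3

Round 1 — Marsh, Newell overflow (initial).
  Glade: +20+45 → 65 ≥ 40
  Harrow: +75+35 → 110 ≥ 90
  Lorne: +70 → 70 < 100
Round 2 — Glade, Harrow overflow.
  Fallow: +15+20 → 35 < 70
  Lorne: +50 → 120 ≥ 100
Round 3 — Lorne overflows.
No further overflows.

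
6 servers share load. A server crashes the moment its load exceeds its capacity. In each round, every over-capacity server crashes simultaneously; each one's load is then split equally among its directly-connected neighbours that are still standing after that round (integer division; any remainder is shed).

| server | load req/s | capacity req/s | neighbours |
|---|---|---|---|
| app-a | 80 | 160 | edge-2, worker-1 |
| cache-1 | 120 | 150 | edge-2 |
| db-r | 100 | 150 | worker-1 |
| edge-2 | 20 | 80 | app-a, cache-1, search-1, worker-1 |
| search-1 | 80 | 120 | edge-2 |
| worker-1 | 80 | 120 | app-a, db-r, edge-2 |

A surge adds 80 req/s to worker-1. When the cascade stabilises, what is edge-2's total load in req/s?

Round 1 — worker-1 at 160 > 120. worker-1 crashes.
  worker-1 sheds 160 req/s to app-a, db-r, edge-2: 53 each (1 lost).
    app-a: 80+53 = 133 ≤ 160
    db-r: 100+53 = 153 > 150
    edge-2: 20+53 = 73 ≤ 80
Round 2 — db-r crashes.
  db-r sheds 153 req/s: no online neighbours, lost.
No further crashes.

73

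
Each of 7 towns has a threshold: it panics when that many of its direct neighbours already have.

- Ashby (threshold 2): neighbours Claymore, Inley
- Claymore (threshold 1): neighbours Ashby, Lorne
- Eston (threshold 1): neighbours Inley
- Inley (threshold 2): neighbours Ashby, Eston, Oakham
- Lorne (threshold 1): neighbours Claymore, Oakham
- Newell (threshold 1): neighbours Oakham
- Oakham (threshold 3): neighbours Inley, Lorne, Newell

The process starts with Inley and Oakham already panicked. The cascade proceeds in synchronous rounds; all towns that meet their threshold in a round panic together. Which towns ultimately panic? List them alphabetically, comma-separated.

Ashby, Claymore, Eston, Inley, Lorne, Newell, Oakham

Round 1 — Inley, Oakham panic (initial).
Round 2 — checking thresholds:
  Ashby: 1 of 2 neighbours < 2, not yet.
  Eston: 1 of 1 neighbours ≥ 1, panics.
  Lorne: 1 of 2 neighbours ≥ 1, panics.
  Newell: 1 of 1 neighbours ≥ 1, panics.
Round 3 — checking thresholds:
  Ashby: 1 of 2 neighbours < 2, not yet.
  Claymore: 1 of 2 neighbours ≥ 1, panics.
Round 4 — checking thresholds:
  Ashby: 2 of 2 neighbours ≥ 2, panics.
Round 5 — no new panics; cascade stops.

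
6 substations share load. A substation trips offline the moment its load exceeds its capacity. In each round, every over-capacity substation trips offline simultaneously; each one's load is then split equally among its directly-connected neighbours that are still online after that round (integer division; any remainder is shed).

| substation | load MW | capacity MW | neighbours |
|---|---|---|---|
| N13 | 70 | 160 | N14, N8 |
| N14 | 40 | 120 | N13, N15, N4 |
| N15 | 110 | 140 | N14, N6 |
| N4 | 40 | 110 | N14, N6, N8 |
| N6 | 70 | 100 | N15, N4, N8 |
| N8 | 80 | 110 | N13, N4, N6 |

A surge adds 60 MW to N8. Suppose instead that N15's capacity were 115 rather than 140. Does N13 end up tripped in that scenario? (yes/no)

With N15's capacity at 115:
Round 1 — N8 at 140 > 110. N8 trips offline.
  N8 sheds 140 MW to N13, N4, N6: 46 each (2 lost).
    N13: 70+46 = 116 ≤ 160
    N4: 40+46 = 86 ≤ 110
    N6: 70+46 = 116 > 100
Round 2 — N6 trips offline.
  N6 sheds 116 MW to N15, N4: 58 each.
    N15: 110+58 = 168 > 115
    N4: 86+58 = 144 > 110
Round 3 — N15, N4 trip offline.
  N15 sheds 168 MW to N14: 168 each.
    N14: 40+168 = 208 > 120
  N4 sheds 144 MW to N14: 144 each.
    N14: 208+144 = 352 > 120
Round 4 — N14 trips offline.
  N14 sheds 352 MW to N13: 352 each.
    N13: 116+352 = 468 > 160
Round 5 — N13 trips offline.
  N13 sheds 468 MW: no online neighbours, lost.
No further trips.

yes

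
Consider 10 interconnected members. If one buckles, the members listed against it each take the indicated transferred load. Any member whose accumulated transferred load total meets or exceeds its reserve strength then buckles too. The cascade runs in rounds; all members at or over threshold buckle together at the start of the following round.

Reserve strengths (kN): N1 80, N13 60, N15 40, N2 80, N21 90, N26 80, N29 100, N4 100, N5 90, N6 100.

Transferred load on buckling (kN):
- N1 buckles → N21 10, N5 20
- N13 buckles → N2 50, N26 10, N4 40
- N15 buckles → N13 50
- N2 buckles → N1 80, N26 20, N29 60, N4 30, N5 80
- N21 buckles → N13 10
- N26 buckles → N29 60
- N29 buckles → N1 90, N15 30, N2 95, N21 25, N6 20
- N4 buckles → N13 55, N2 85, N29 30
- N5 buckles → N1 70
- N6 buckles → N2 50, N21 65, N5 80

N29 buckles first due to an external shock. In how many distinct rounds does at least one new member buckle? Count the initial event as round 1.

3

Round 1 — N29 buckles (initial).
  N1: +90 → 90 ≥ 80
  N15: +30 → 30 < 40
  N2: +95 → 95 ≥ 80
  N21: +25 → 25 < 90
  N6: +20 → 20 < 100
Round 2 — N1, N2 buckle.
  N21: +10 → 35 < 90
  N26: +20 → 20 < 80
  N4: +30 → 30 < 100
  N5: +20+80 → 100 ≥ 90
Round 3 — N5 buckles.
No further bucklings.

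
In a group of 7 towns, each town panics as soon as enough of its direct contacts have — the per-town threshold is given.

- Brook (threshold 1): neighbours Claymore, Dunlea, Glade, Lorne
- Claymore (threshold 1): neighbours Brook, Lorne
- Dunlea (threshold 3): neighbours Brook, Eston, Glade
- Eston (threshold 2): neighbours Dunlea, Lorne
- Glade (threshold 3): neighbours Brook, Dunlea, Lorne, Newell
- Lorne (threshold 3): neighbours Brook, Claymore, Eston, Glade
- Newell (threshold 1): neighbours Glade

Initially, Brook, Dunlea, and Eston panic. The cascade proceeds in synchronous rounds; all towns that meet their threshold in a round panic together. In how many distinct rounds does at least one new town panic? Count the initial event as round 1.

Round 1 — Brook, Dunlea, Eston panic (initial).
Round 2 — checking thresholds:
  Claymore: 1 of 2 neighbours ≥ 1, panics.
  Glade: 2 of 4 neighbours < 3, not yet.
  Lorne: 2 of 4 neighbours < 3, not yet.
Round 3 — checking thresholds:
  Glade: 2 of 4 neighbours < 3, not yet.
  Lorne: 3 of 4 neighbours ≥ 3, panics.
Round 4 — checking thresholds:
  Glade: 3 of 4 neighbours ≥ 3, panics.
Round 5 — checking thresholds:
  Newell: 1 of 1 neighbours ≥ 1, panics.
Round 6 — no new panics; cascade stops.

5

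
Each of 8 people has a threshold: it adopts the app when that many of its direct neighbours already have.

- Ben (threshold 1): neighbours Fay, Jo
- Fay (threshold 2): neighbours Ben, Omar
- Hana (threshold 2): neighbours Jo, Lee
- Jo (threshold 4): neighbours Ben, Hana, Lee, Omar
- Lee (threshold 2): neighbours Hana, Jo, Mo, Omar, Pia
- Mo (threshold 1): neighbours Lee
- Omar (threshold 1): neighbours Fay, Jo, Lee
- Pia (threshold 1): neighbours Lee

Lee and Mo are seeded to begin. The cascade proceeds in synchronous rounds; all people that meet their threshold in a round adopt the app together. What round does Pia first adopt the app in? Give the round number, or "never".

2

Round 1 — Lee, Mo adopt the app (initial).
Round 2 — checking thresholds:
  Hana: 1 of 2 neighbours < 2, not yet.
  Jo: 1 of 4 neighbours < 4, not yet.
  Omar: 1 of 3 neighbours ≥ 1, adopts the app.
  Pia: 1 of 1 neighbours ≥ 1, adopts the app.
Round 3 — no new adoptions; cascade stops.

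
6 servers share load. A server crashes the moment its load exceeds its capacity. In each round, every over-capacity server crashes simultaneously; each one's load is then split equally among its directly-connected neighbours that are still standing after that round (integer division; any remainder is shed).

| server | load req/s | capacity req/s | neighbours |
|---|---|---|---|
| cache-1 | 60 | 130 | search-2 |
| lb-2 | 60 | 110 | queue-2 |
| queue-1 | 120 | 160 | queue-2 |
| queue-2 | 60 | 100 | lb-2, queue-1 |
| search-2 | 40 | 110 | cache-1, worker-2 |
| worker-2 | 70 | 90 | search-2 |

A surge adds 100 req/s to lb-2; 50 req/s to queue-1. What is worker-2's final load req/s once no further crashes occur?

Round 1 — lb-2 at 160 > 110; queue-1 at 170 > 160. lb-2, queue-1 crash.
  lb-2 sheds 160 req/s to queue-2: 160 each.
    queue-2: 60+160 = 220 > 100
  queue-1 sheds 170 req/s to queue-2: 170 each.
    queue-2: 220+170 = 390 > 100
Round 2 — queue-2 crashes.
  queue-2 sheds 390 req/s: no online neighbours, lost.
No further crashes.

70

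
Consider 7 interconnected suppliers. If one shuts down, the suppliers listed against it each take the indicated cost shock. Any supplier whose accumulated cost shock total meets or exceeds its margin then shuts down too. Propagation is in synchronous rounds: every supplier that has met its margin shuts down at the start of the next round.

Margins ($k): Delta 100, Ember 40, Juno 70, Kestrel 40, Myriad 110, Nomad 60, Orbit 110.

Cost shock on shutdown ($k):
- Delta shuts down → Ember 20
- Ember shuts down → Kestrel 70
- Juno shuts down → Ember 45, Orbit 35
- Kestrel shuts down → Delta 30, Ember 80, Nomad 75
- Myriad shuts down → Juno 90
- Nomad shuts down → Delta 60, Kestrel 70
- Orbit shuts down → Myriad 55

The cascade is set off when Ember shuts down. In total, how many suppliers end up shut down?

Round 1 — Ember shuts down (initial).
  Kestrel: +70 → 70 ≥ 40
Round 2 — Kestrel shuts down.
  Delta: +30 → 30 < 100
  Nomad: +75 → 75 ≥ 60
Round 3 — Nomad shuts down.
  Delta: +60 → 90 < 100
No further shutdowns.

3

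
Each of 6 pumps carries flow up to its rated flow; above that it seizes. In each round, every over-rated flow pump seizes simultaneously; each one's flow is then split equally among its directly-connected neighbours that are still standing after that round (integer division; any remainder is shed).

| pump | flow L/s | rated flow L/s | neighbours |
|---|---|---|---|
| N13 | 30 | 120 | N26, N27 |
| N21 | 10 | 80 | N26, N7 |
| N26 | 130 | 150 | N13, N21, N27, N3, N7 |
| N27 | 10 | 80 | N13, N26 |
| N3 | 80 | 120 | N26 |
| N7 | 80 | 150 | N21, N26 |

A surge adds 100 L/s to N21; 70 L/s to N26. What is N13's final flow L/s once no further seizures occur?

Round 1 — N21 at 110 > 80; N26 at 200 > 150. N21, N26 seize.
  N21 sheds 110 L/s to N7: 110 each.
    N7: 80+110 = 190 > 150
  N26 sheds 200 L/s to N13, N27, N3, N7: 50 each.
    N13: 30+50 = 80 ≤ 120
    N27: 10+50 = 60 ≤ 80
    N3: 80+50 = 130 > 120
    N7: 190+50 = 240 > 150
Round 2 — N3, N7 seize.
  N3 sheds 130 L/s: no online neighbours, lost.
  N7 sheds 240 L/s: no online neighbours, lost.
No further seizures.

80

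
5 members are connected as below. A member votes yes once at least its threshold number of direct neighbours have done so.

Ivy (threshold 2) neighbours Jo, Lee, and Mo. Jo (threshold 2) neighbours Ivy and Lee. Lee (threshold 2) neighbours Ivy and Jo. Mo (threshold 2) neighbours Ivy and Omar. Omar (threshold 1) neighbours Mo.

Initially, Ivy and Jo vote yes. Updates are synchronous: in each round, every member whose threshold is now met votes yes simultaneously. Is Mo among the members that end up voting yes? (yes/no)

no

Round 1 — Ivy, Jo vote yes (initial).
Round 2 — checking thresholds:
  Lee: 2 of 2 neighbours ≥ 2, votes yes.
  Mo: 1 of 2 neighbours < 2, holds.
Round 3 — no new yes votes; cascade stops.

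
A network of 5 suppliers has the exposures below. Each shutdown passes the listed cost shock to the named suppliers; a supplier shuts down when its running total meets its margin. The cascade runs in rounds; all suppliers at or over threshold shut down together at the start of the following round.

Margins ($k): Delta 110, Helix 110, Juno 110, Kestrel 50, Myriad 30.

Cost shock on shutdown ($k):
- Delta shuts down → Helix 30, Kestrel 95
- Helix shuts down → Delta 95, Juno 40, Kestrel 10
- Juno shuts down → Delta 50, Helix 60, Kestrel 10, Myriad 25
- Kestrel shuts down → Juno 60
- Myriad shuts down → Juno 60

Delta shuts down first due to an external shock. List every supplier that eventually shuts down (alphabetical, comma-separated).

Delta, Kestrel

Round 1 — Delta shuts down (initial).
  Helix: +30 → 30 < 110
  Kestrel: +95 → 95 ≥ 50
Round 2 — Kestrel shuts down.
  Juno: +60 → 60 < 110
No further shutdowns.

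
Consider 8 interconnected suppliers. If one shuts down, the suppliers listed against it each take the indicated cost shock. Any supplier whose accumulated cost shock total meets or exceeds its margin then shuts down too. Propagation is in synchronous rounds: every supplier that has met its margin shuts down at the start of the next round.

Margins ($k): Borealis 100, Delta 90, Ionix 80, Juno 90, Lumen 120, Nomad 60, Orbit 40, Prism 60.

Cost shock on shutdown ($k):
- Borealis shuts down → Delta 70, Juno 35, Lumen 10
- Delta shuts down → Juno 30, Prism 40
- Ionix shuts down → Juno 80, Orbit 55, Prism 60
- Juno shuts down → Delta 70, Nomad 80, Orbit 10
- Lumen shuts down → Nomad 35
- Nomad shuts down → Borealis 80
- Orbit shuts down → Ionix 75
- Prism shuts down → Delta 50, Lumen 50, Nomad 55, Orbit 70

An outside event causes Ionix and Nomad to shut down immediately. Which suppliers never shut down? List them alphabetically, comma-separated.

Round 1 — Ionix, Nomad shut down (initial).
  Borealis: +80 → 80 < 100
  Juno: +80 → 80 < 90
  Orbit: +55 → 55 ≥ 40
  Prism: +60 → 60 ≥ 60
Round 2 — Orbit, Prism shut down.
  Delta: +50 → 50 < 90
  Lumen: +50 → 50 < 120
No further shutdowns.

Borealis, Delta, Juno, Lumen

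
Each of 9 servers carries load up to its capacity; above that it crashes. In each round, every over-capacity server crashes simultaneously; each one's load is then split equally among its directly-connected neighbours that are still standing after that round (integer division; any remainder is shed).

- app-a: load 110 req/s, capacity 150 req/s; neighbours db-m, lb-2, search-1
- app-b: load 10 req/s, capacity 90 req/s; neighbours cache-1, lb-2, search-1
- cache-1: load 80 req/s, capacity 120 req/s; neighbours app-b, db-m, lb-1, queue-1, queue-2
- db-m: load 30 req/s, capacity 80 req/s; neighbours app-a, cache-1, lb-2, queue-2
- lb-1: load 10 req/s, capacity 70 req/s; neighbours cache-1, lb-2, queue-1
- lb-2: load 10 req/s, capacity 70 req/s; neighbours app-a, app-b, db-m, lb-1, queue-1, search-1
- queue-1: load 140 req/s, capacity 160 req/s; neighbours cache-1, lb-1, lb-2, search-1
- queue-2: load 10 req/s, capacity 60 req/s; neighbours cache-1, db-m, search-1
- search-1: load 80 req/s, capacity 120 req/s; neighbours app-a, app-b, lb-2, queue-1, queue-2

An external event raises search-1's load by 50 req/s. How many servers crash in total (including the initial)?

Round 1 — search-1 at 130 > 120. search-1 crashes.
  search-1 sheds 130 req/s to app-a, app-b, lb-2, queue-1, queue-2: 26 each.
    app-a: 110+26 = 136 ≤ 150
    app-b: 10+26 = 36 ≤ 90
    lb-2: 10+26 = 36 ≤ 70
    queue-1: 140+26 = 166 > 160
    queue-2: 10+26 = 36 ≤ 60
Round 2 — queue-1 crashes.
  queue-1 sheds 166 req/s to cache-1, lb-1, lb-2: 55 each (1 lost).
    cache-1: 80+55 = 135 > 120
    lb-1: 10+55 = 65 ≤ 70
    lb-2: 36+55 = 91 > 70
Round 3 — cache-1, lb-2 crash.
  cache-1 sheds 135 req/s to app-b, db-m, lb-1, queue-2: 33 each (3 lost).
    app-b: 36+33 = 69 ≤ 90
    db-m: 30+33 = 63 ≤ 80
    lb-1: 65+33 = 98 > 70
    queue-2: 36+33 = 69 > 60
  lb-2 sheds 91 req/s to app-a, app-b, db-m, lb-1: 22 each (3 lost).
    app-a: 136+22 = 158 > 150
    app-b: 69+22 = 91 > 90
    db-m: 63+22 = 85 > 80
    lb-1: 98+22 = 120 > 70
Round 4 — app-a, app-b, db-m, lb-1, queue-2 crash.
  app-a sheds 158 req/s: no online neighbours, lost.
  app-b sheds 91 req/s: no online neighbours, lost.
  db-m sheds 85 req/s: no online neighbours, lost.
  lb-1 sheds 120 req/s: no online neighbours, lost.
  queue-2 sheds 69 req/s: no online neighbours, lost.
No further crashes.

9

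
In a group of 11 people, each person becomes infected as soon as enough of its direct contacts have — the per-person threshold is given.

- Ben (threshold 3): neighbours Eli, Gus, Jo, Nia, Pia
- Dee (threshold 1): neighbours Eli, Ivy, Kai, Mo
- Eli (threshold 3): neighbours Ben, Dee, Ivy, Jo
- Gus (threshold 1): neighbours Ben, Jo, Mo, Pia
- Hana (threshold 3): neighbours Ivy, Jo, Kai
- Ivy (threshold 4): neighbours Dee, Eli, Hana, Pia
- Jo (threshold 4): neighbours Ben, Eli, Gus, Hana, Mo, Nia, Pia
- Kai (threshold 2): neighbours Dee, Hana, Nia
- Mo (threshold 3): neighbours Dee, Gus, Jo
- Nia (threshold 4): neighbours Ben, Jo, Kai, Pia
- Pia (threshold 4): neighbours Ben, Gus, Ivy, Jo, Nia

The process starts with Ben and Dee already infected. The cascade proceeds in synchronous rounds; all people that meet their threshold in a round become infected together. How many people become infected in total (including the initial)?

Round 1 — Ben, Dee become infected (initial).
Round 2 — checking thresholds:
  Eli: 2 of 4 neighbours < 3, holds.
  Gus: 1 of 4 neighbours ≥ 1, becomes infected.
  Ivy: 1 of 4 neighbours < 4, holds.
  Jo: 1 of 7 neighbours < 4, holds.
  Kai: 1 of 3 neighbours < 2, holds.
  Mo: 1 of 3 neighbours < 3, holds.
  Nia: 1 of 4 neighbours < 4, holds.
  Pia: 1 of 5 neighbours < 4, holds.
Round 3 — no new infections; cascade stops.

3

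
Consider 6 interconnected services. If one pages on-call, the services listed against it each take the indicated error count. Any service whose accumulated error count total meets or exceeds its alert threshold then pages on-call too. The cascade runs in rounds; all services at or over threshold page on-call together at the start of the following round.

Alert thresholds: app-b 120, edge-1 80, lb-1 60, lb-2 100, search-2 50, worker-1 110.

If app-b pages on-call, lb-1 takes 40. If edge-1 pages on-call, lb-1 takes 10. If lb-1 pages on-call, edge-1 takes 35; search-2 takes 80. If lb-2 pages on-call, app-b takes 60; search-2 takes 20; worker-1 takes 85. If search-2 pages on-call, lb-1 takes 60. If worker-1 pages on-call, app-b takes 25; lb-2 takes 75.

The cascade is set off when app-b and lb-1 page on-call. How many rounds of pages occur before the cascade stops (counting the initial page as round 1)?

2

Round 1 — app-b, lb-1 page on-call (initial).
  edge-1: +35 → 35 < 80
  search-2: +80 → 80 ≥ 50
Round 2 — search-2 pages on-call.
No further pages.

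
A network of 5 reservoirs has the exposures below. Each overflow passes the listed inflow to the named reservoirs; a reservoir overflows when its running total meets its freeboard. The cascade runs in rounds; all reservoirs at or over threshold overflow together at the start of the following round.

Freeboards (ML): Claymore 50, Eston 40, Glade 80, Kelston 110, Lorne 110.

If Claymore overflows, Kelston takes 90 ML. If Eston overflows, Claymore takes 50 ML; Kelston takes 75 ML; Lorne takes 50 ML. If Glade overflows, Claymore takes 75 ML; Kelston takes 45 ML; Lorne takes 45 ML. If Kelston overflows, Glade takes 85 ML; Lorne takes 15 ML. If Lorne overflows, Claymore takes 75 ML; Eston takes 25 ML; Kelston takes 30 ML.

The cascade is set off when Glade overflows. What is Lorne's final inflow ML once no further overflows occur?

60

Round 1 — Glade overflows (initial).
  Claymore: +75 → 75 ≥ 50
  Kelston: +45 → 45 < 110
  Lorne: +45 → 45 < 110
Round 2 — Claymore overflows.
  Kelston: +90 → 135 ≥ 110
Round 3 — Kelston overflows.
  Lorne: +15 → 60 < 110
No further overflows.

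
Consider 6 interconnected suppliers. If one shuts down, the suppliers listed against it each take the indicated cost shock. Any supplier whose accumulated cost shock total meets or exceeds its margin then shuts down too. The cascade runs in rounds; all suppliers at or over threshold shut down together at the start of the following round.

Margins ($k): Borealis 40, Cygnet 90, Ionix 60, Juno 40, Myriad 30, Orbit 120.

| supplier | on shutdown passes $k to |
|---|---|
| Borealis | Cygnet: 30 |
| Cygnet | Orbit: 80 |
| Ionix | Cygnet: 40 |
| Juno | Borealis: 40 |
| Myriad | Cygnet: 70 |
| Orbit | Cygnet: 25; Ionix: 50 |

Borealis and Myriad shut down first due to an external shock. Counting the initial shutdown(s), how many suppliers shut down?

Round 1 — Borealis, Myriad shut down (initial).
  Cygnet: +30+70 → 100 ≥ 90
Round 2 — Cygnet shuts down.
  Orbit: +80 → 80 < 120
No further shutdowns.

3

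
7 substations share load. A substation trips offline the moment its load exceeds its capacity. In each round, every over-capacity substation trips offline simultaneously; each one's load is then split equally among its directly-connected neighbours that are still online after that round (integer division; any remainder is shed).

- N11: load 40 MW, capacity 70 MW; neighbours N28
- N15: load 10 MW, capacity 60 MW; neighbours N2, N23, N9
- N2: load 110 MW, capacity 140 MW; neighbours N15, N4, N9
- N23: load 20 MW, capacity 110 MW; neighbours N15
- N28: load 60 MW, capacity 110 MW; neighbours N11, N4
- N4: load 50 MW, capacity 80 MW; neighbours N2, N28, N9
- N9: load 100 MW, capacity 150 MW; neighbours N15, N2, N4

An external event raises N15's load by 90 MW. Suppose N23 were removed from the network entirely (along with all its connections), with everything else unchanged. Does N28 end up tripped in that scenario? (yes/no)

yes

With N23 removed:
Round 1 — N15 at 100 > 60. N15 trips offline.
  N15 sheds 100 MW to N2, N9: 50 each.
    N2: 110+50 = 160 > 140
    N9: 100+50 = 150 ≤ 150
Round 2 — N2 trips offline.
  N2 sheds 160 MW to N4, N9: 80 each.
    N4: 50+80 = 130 > 80
    N9: 150+80 = 230 > 150
Round 3 — N4, N9 trip offline.
  N4 sheds 130 MW to N28: 130 each.
    N28: 60+130 = 190 > 110
  N9 sheds 230 MW: no online neighbours, lost.
Round 4 — N28 trips offline.
  N28 sheds 190 MW to N11: 190 each.
    N11: 40+190 = 230 > 70
Round 5 — N11 trips offline.
  N11 sheds 230 MW: no online neighbours, lost.
No further trips.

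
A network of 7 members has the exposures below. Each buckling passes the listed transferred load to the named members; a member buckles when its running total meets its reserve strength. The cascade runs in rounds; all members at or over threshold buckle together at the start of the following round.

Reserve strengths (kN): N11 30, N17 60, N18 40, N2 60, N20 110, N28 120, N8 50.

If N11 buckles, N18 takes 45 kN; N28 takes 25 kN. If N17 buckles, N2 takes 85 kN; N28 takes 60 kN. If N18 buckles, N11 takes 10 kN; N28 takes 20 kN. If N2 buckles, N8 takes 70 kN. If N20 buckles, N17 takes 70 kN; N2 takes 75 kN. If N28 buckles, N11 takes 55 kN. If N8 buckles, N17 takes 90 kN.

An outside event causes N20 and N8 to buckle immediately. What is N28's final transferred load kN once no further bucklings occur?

60

Round 1 — N20, N8 buckle (initial).
  N17: +70+90 → 160 ≥ 60
  N2: +75 → 75 ≥ 60
Round 2 — N17, N2 buckle.
  N28: +60 → 60 < 120
No further bucklings.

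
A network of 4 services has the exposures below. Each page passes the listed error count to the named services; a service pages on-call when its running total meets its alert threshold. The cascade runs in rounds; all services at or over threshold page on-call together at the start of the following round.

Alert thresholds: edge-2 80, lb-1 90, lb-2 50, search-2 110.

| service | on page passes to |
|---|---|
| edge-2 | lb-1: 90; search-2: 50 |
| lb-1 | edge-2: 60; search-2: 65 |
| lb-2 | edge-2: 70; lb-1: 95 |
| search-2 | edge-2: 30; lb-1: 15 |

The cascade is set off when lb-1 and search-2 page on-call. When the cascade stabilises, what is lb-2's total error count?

0

Round 1 — lb-1, search-2 page on-call (initial).
  edge-2: +60+30 → 90 ≥ 80
Round 2 — edge-2 pages on-call.
No further pages.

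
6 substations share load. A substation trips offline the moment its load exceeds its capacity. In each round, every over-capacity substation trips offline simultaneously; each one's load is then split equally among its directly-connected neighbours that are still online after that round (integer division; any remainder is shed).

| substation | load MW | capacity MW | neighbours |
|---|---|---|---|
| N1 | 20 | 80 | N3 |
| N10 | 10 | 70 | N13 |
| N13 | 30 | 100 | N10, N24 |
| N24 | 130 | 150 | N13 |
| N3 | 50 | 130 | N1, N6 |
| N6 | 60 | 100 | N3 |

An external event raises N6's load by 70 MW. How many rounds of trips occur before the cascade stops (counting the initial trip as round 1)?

Round 1 — N6 at 130 > 100. N6 trips offline.
  N6 sheds 130 MW to N3: 130 each.
    N3: 50+130 = 180 > 130
Round 2 — N3 trips offline.
  N3 sheds 180 MW to N1: 180 each.
    N1: 20+180 = 200 > 80
Round 3 — N1 trips offline.
  N1 sheds 200 MW: no online neighbours, lost.
No further trips.

3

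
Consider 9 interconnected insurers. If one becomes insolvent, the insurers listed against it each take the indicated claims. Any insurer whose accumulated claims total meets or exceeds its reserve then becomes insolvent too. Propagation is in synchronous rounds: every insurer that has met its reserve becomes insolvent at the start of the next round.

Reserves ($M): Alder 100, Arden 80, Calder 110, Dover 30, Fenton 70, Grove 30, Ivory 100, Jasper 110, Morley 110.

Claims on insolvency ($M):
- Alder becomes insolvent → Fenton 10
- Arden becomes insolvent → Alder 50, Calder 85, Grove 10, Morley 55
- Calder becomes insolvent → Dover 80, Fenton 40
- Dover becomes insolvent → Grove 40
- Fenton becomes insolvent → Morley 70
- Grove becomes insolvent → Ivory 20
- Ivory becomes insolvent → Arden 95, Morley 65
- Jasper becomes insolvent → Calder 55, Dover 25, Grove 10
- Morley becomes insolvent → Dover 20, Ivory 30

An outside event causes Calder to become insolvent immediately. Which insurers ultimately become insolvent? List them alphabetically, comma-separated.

Calder, Dover, Grove

Round 1 — Calder becomes insolvent (initial).
  Dover: +80 → 80 ≥ 30
  Fenton: +40 → 40 < 70
Round 2 — Dover becomes insolvent.
  Grove: +40 → 40 ≥ 30
Round 3 — Grove becomes insolvent.
  Ivory: +20 → 20 < 100
No further insolvencies.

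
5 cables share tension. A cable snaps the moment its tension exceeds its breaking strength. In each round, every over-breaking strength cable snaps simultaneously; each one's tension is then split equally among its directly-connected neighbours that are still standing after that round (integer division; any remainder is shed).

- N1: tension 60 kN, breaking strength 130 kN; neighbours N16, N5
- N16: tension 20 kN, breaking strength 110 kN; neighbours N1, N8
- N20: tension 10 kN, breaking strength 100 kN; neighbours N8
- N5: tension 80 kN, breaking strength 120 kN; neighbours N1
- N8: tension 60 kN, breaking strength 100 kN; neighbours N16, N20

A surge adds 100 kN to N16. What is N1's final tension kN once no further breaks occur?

Round 1 — N16 at 120 > 110. N16 snaps.
  N16 sheds 120 kN to N1, N8: 60 each.
    N1: 60+60 = 120 ≤ 130
    N8: 60+60 = 120 > 100
Round 2 — N8 snaps.
  N8 sheds 120 kN to N20: 120 each.
    N20: 10+120 = 130 > 100
Round 3 — N20 snaps.
  N20 sheds 130 kN: no online neighbours, lost.
No further breaks.

120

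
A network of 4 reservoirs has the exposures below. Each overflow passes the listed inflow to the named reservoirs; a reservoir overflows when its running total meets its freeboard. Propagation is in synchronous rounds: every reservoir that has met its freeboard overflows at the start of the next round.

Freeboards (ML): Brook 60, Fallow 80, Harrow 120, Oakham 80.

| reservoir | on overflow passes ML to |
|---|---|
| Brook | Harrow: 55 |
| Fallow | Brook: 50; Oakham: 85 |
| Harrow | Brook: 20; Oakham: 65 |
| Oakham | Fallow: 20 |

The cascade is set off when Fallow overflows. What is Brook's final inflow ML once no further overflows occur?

50

Round 1 — Fallow overflows (initial).
  Brook: +50 → 50 < 60
  Oakham: +85 → 85 ≥ 80
Round 2 — Oakham overflows.
No further overflows.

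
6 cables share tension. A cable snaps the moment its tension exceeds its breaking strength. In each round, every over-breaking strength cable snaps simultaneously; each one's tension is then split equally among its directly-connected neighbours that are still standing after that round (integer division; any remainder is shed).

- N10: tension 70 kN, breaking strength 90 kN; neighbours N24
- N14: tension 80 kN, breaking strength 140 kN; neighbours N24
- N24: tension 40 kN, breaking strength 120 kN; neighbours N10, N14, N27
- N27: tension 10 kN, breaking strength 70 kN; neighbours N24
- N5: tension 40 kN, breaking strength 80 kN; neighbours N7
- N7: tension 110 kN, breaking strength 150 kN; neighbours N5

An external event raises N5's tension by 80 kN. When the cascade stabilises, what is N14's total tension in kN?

Round 1 — N5 at 120 > 80. N5 snaps.
  N5 sheds 120 kN to N7: 120 each.
    N7: 110+120 = 230 > 150
Round 2 — N7 snaps.
  N7 sheds 230 kN: no online neighbours, lost.
No further breaks.

80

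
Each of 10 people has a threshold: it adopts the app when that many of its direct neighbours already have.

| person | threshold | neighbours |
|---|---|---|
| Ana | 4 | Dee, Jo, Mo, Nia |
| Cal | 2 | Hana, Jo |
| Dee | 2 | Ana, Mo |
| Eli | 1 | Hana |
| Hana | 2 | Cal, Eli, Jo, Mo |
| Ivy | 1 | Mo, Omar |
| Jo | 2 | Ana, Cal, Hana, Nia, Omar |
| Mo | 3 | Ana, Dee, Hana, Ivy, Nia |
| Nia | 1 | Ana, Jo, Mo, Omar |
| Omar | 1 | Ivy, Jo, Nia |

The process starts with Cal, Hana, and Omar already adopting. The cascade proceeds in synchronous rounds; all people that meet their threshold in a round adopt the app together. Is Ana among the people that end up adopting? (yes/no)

Round 1 — Cal, Hana, Omar adopt the app (initial).
Round 2 — checking thresholds:
  Eli: 1 of 1 neighbours ≥ 1, adopts the app.
  Ivy: 1 of 2 neighbours ≥ 1, adopts the app.
  Jo: 3 of 5 neighbours ≥ 2, adopts the app.
  Mo: 1 of 5 neighbours < 3, not yet.
  Nia: 1 of 4 neighbours ≥ 1, adopts the app.
Round 3 — checking thresholds:
  Ana: 2 of 4 neighbours < 4, not yet.
  Mo: 3 of 5 neighbours ≥ 3, adopts the app.
Round 4 — no new adoptions; cascade stops.

no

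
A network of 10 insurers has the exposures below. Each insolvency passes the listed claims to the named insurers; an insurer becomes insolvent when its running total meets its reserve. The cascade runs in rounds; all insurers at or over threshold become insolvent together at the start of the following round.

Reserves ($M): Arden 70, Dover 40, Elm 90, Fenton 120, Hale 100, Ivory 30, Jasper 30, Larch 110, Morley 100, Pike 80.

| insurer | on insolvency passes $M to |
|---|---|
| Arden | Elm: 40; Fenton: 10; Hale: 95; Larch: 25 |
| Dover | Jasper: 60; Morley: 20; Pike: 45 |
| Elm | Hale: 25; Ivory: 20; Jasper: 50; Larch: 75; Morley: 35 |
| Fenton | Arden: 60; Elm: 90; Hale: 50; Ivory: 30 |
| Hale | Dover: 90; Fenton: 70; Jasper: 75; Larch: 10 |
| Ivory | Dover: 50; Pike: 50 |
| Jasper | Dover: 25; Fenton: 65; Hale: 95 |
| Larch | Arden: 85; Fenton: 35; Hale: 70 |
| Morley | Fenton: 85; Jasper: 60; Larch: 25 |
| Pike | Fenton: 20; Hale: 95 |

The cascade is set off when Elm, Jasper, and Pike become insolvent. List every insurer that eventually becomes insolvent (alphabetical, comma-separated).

Round 1 — Elm, Jasper, Pike become insolvent (initial).
  Dover: +25 → 25 < 40
  Fenton: +65+20 → 85 < 120
  Hale: +25+95+95 → 215 ≥ 100
  Ivory: +20 → 20 < 30
  Larch: +75 → 75 < 110
  Morley: +35 → 35 < 100
Round 2 — Hale becomes insolvent.
  Dover: +90 → 115 ≥ 40
  Fenton: +70 → 155 ≥ 120
  Larch: +10 → 85 < 110
Round 3 — Dover, Fenton become insolvent.
  Arden: +60 → 60 < 70
  Ivory: +30 → 50 ≥ 30
  Morley: +20 → 55 < 100
Round 4 — Ivory becomes insolvent.
No further insolvencies.

Dover, Elm, Fenton, Hale, Ivory, Jasper, Pike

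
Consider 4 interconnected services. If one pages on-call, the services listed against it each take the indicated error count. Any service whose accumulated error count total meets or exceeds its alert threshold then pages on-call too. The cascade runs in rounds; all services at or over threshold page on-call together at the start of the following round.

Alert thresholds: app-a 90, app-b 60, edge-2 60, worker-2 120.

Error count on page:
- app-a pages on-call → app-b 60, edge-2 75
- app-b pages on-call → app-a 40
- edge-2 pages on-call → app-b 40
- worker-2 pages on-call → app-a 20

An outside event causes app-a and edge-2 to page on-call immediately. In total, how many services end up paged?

Round 1 — app-a, edge-2 page on-call (initial).
  app-b: +60+40 → 100 ≥ 60
Round 2 — app-b pages on-call.
No further pages.

3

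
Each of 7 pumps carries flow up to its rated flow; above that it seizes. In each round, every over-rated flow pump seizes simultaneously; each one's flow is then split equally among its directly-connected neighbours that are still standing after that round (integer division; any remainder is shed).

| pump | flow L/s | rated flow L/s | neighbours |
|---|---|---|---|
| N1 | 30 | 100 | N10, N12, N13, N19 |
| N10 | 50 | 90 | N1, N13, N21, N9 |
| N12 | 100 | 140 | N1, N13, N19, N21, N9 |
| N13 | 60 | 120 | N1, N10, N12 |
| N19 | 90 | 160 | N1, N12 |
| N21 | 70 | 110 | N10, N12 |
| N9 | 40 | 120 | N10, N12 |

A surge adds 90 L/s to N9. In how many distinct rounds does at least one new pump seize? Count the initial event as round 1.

Round 1 — N9 at 130 > 120. N9 seizes.
  N9 sheds 130 L/s to N10, N12: 65 each.
    N10: 50+65 = 115 > 90
    N12: 100+65 = 165 > 140
Round 2 — N10, N12 seize.
  N10 sheds 115 L/s to N1, N13, N21: 38 each (1 lost).
    N1: 30+38 = 68 ≤ 100
    N13: 60+38 = 98 ≤ 120
    N21: 70+38 = 108 ≤ 110
  N12 sheds 165 L/s to N1, N13, N19, N21: 41 each (1 lost).
    N1: 68+41 = 109 > 100
    N13: 98+41 = 139 > 120
    N19: 90+41 = 131 ≤ 160
    N21: 108+41 = 149 > 110
Round 3 — N1, N13, N21 seize.
  N1 sheds 109 L/s to N19: 109 each.
    N19: 131+109 = 240 > 160
  N13 sheds 139 L/s: no online neighbours, lost.
  N21 sheds 149 L/s: no online neighbours, lost.
Round 4 — N19 seizes.
  N19 sheds 240 L/s: no online neighbours, lost.
No further seizures.

4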